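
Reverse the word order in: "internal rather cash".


Original: "internal rather cash"
Words (1..n): internal | rather | cash
Reversed (n..1): cash | rather | internal
Result = "cash rather internal"


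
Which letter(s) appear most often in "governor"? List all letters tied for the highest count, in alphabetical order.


Word: "governor"
Letter counts:
  'e': 1
  'g': 1
  'n': 1
  'o': 2
  'r': 2
  'v': 1
Maximum count = 2
Most frequent = 'o', 'r' (2 times each)


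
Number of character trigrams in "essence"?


Word: "essence" (length 7)
Number of 3-grams = length - 3 + 1 = 7 - 3 + 1
= 5


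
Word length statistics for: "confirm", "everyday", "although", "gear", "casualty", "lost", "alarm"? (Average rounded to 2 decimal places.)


Lengths: "confirm"=7, "everyday"=8, "although"=8, "gear"=4, "casualty"=8, "lost"=4, "alarm"=5
Sum = 44, Count = 7
Average = 44/7 = 6.29
= avg=6.29, min=4, max=8


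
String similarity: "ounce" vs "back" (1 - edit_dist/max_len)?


Word 1: "ounce" (length 5)
Word 2: "back" (length 4)
One optimal edit sequence:
  1. delete 'o'  (+1)
  2. substitute 'u' -> 'b'  (+1)
  3. substitute 'n' -> 'a'  (+1)
  4. keep 'c'
  5. substitute 'e' -> 'k'  (+1)
Edit distance = 4
Max length = max(5, 4) = 5
Similarity = 1 - 4/5
= 0.2000


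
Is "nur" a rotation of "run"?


Word: "run", Candidate: "nur"
Method: check if candidate is substring of word+word
"runrun" contains "nur"? No
Is rotation = No


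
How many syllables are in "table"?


Word: "table"
Syllable breakdown: ta | ble
Counting: 2 parts
= 2 syllables


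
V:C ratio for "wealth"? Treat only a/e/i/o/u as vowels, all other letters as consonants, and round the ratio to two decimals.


Word: "wealth"
Vowels (a,e,i,o,u): 2
Consonants: 4
Ratio = 2/4
= 0.50


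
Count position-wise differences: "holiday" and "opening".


Comparing character by character (same length = 7):
  Pos 0: 'h' vs 'o' !=
  Pos 1: 'o' vs 'p' !=
  Pos 2: 'l' vs 'e' !=
  Pos 3: 'i' vs 'n' !=
  Pos 4: 'd' vs 'i' !=
  Pos 5: 'a' vs 'n' !=
  Pos 6: 'y' vs 'g' !=
Hamming distance = 7


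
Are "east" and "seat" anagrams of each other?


Word 1: "east" → sorted: aest
Word 2: "seat" → sorted: aest
Same letters? aest == aest
Anagram = Yes


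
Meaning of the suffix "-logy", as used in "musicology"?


Suffix: -logy
As in: musicology -> music + -logy, with a spelling change
Meaning = study of


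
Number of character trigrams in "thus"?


Word: "thus" (length 4)
Number of 3-grams = length - 3 + 1 = 4 - 3 + 1
= 2


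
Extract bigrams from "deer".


Word: "deer" (length 4)
Number of bigrams = 4 - 2 + 1 = 3
  Position 0: "de"
  Position 1: "ee"
  Position 2: "er"
Bigrams = "de", "ee", "er"


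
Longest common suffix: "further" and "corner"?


Word 1: "further"
Word 2: "corner"
Comparing from end:
  Pos -1: 'r' == 'r'
  Pos -2: 'e' == 'e'
  Pos -3: 'h' != 'n' (stop)
LCS = "er" (length 2)


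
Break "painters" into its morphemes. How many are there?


Word: "painters"
Morphemes: paint | -er | -s
Each morpheme carries meaning
= 3 morphemes


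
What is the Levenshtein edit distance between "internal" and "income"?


Word 1: "internal" (length 8)
Word 2: "income" (length 6)
One optimal edit sequence (insert/delete/substitute each cost 1):
  1. keep 'i'
  2. keep 'n'
  3. delete 't'  (+1)
  4. delete 'e'  (+1)
  5. substitute 'r' -> 'c'  (+1)
  6. substitute 'n' -> 'o'  (+1)
  7. substitute 'a' -> 'm'  (+1)
  8. substitute 'l' -> 'e'  (+1)
Total edit operations: 6
Edit distance = 6


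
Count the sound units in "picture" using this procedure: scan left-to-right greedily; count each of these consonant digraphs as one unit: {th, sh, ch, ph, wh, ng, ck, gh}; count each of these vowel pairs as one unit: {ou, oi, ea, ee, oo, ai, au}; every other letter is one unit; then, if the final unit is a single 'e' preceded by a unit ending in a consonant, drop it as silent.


Word: "picture" (7 letters)
Left-to-right scan:
  (1) 'p' (letter)
  (2) 'i' (letter)
  (3) 'c' (letter)
  (4) 't' (letter)
  (5) 'u' (letter)
  (6) 'r' (letter)
  (7) 'e' (letter)
Units from scan: 7
Final unit is 'e' after a consonant -> drop as silent (-1)
Sound units = 6 units


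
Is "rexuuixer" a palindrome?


Word: "rexuuixer"
Reversed: "rexiuuxer"
Forward == Backward? rexuuixer != rexiuuxer
Palindrome = No


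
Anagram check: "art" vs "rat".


Word 1: "art" → sorted: art
Word 2: "rat" → sorted: art
Same letters? art == art
Anagram = Yes


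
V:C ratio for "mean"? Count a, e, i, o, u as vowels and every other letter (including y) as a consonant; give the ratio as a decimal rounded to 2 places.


Word: "mean"
Vowels (a,e,i,o,u): 2
Consonants: 2
Ratio = 2/2
= 1.00


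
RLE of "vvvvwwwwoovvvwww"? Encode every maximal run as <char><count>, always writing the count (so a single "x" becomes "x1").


String: "vvvvwwwwoovvvwww"
Scanning for consecutive runs:
  'v' x 4
  'w' x 4
  'o' x 2
  'v' x 3
  'w' x 3
RLE = "v4w4o2v3w3"


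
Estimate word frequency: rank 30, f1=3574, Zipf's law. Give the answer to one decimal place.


Zipf's law: f(r) = f(1) / r
f(1) = 3574
f(30) = 3574 / 30
= 119.1 occurrences


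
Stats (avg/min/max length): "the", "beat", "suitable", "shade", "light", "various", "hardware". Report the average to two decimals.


Lengths: "the"=3, "beat"=4, "suitable"=8, "shade"=5, "light"=5, "various"=7, "hardware"=8
Sum = 40, Count = 7
Average = 40/7 = 5.71
= avg=5.71, min=3, max=8


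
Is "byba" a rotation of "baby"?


Word: "baby", Candidate: "byba"
Method: check if candidate is substring of word+word
"babybaby" contains "byba"? Yes
Is rotation = Yes


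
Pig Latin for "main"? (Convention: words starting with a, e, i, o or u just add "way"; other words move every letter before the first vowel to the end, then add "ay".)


Word: "main"
Starts with consonant(s) → move to end, add 'ay'
Consonant cluster: "m"
Pig Latin = "ainmay"


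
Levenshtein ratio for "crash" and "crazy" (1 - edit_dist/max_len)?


Word 1: "crash" (length 5)
Word 2: "crazy" (length 5)
One optimal edit sequence:
  1. keep 'c'
  2. keep 'r'
  3. keep 'a'
  4. substitute 's' -> 'z'  (+1)
  5. substitute 'h' -> 'y'  (+1)
Edit distance = 2
Max length = max(5, 5) = 5
Similarity = 1 - 2/5
= 0.6000


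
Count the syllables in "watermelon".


Word: "watermelon"
Syllable breakdown: wa-ter-mel-on
Counting: 4 parts
= 4 syllables


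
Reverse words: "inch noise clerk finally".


Original: "inch noise clerk finally"
Words (1..n): inch | noise | clerk | finally
Reversed (n..1): finally | clerk | noise | inch
Result = "finally clerk noise inch"


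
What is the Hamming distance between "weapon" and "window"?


Comparing character by character (same length = 6):
  Pos 0: 'w' vs 'w' =
  Pos 1: 'e' vs 'i' !=
  Pos 2: 'a' vs 'n' !=
  Pos 3: 'p' vs 'd' !=
  Pos 4: 'o' vs 'o' =
  Pos 5: 'n' vs 'w' !=
Hamming distance = 4


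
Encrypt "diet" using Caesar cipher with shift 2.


Word: "diet"
Shift: 2
Each letter → (letter + shift) mod 26:
  'd' (3) + 2 = 5 → 'f'
  'i' (8) + 2 = 10 → 'k'
  'e' (4) + 2 = 6 → 'g'
  't' (19) + 2 = 21 → 'v'
Result = "fkgv"


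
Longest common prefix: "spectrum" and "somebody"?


Word 1: "spectrum"
Word 2: "somebody"
Comparing from start:
  Pos 0: 's' == 's'
  Pos 1: 'p' != 'o' (stop)
LCP = "s" (length 1)


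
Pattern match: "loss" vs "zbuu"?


Pattern of "loss": [0, 1, 2, 2]
Pattern of "zbuu": [0, 1, 2, 2]
Patterns match
Same pattern = Yes


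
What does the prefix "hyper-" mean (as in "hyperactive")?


Prefix: hyper-
As in: hyperactive -> hyper- + active
Meaning = over / excessive


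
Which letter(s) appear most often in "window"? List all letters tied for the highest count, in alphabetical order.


Word: "window"
Letter counts:
  'd': 1
  'i': 1
  'n': 1
  'o': 1
  'w': 2
Maximum count = 2
Most frequent = 'w' (2 times each)


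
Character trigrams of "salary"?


Word: "salary" (length 6)
Number of trigrams = 6 - 3 + 1 = 4
  Position 0: "sal"
  Position 1: "ala"
  Position 2: "lar"
  Position 3: "ary"
Trigrams = "sal", "ala", "lar", "ary"


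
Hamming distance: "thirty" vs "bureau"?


Comparing character by character (same length = 6):
  Pos 0: 't' vs 'b' !=
  Pos 1: 'h' vs 'u' !=
  Pos 2: 'i' vs 'r' !=
  Pos 3: 'r' vs 'e' !=
  Pos 4: 't' vs 'a' !=
  Pos 5: 'y' vs 'u' !=
Hamming distance = 6


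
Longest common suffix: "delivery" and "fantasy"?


Word 1: "delivery"
Word 2: "fantasy"
Comparing from end:
  Pos -1: 'y' == 'y'
  Pos -2: 'r' != 's' (stop)
LCS = "y" (length 1)


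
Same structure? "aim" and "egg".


Pattern of "aim": [0, 1, 2]
Pattern of "egg": [0, 1, 1]
Patterns do not match
Same pattern = No


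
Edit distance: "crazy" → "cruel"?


Word 1: "crazy" (length 5)
Word 2: "cruel" (length 5)
One optimal edit sequence (insert/delete/substitute each cost 1):
  1. keep 'c'
  2. keep 'r'
  3. substitute 'a' -> 'u'  (+1)
  4. substitute 'z' -> 'e'  (+1)
  5. substitute 'y' -> 'l'  (+1)
Total edit operations: 3
Edit distance = 3


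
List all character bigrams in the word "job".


Word: "job" (length 3)
Number of bigrams = 3 - 2 + 1 = 2
  Position 0: "jo"
  Position 1: "ob"
Bigrams = "jo", "ob"


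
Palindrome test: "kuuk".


Word: "kuuk"
Reversed: "kuuk"
Forward == Backward? kuuk == kuuk
Palindrome = Yes


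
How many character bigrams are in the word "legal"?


Word: "legal" (length 5)
Number of 2-grams = length - 2 + 1 = 5 - 2 + 1
= 4


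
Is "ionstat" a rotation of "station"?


Word: "station", Candidate: "ionstat"
Method: check if candidate is substring of word+word
"stationstation" contains "ionstat"? Yes
Is rotation = Yes


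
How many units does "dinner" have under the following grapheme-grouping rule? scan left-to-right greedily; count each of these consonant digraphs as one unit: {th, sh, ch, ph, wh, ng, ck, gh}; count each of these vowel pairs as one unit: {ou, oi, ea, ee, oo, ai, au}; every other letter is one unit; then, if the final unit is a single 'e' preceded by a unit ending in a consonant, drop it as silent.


Word: "dinner" (6 letters)
Left-to-right scan:
  1. 'd' (letter)
  2. 'i' (letter)
  3. 'n' (letter)
  4. 'n' (letter)
  5. 'e' (letter)
  6. 'r' (letter)
Units from scan: 6
Sound units = 6 units


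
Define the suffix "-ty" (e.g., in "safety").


Suffix: -ty
As in: safety -> safe + -ty
Meaning = quality of


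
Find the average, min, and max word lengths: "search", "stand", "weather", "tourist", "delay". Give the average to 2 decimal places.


Lengths: "search"=6, "stand"=5, "weather"=7, "tourist"=7, "delay"=5
Sum = 30, Count = 5
Average = 30/5 = 6.00
= avg=6.00, min=5, max=7


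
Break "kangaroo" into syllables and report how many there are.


Word: "kangaroo"
Syllable breakdown: kan · ga · roo
Counting: 3 parts
= 3 syllables


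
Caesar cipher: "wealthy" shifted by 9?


Word: "wealthy"
Shift: 9
Each letter → (letter + shift) mod 26:
  'w' (22) + 9 = 5 → 'f'
  'e' (4) + 9 = 13 → 'n'
  'a' (0) + 9 = 9 → 'j'
  'l' (11) + 9 = 20 → 'u'
  't' (19) + 9 = 2 → 'c'
  'h' (7) + 9 = 16 → 'q'
  'y' (24) + 9 = 7 → 'h'
Result = "fnjucqh"


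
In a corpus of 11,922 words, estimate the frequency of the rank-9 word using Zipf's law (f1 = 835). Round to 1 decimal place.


Zipf's law: f(r) = f(1) / r
f(1) = 835
f(9) = 835 / 9
= 92.8 occurrences


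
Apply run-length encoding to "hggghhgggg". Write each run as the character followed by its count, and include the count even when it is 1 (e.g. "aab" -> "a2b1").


String: "hggghhgggg"
Scanning for consecutive runs:
  'h' x 1
  'g' x 3
  'h' x 2
  'g' x 4
RLE = "h1g3h2g4"


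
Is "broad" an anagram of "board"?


Word 1: "board" → sorted: abdor
Word 2: "broad" → sorted: abdor
Same letters? abdor == abdor
Anagram = Yes


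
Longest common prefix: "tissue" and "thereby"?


Word 1: "tissue"
Word 2: "thereby"
Comparing from start:
  Pos 0: 't' == 't'
  Pos 1: 'i' != 'h' (stop)
LCP = "t" (length 1)


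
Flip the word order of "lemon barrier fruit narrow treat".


Original: "lemon barrier fruit narrow treat"
Words (1..n): lemon | barrier | fruit | narrow | treat
Reversed (n..1): treat | narrow | fruit | barrier | lemon
Result = "treat narrow fruit barrier lemon"


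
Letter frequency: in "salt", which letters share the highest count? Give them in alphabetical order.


Word: "salt"
Letter counts:
  'a': 1
  'l': 1
  's': 1
  't': 1
Maximum count = 1
Most frequent = 'a', 'l', 's', 't' (1 time each)


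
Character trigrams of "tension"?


Word: "tension" (length 7)
Number of trigrams = 7 - 3 + 1 = 5
  Position 0: "ten"
  Position 1: "ens"
  Position 2: "nsi"
  Position 3: "sio"
  Position 4: "ion"
Trigrams = "ten", "ens", "nsi", "sio", "ion"


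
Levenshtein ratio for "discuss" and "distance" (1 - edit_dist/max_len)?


Word 1: "discuss" (length 7)
Word 2: "distance" (length 8)
One optimal edit sequence:
  1. keep 'd'
  2. keep 'i'
  3. keep 's'
  4. insert 't'  (+1)
  5. substitute 'c' -> 'a'  (+1)
  6. substitute 'u' -> 'n'  (+1)
  7. substitute 's' -> 'c'  (+1)
  8. substitute 's' -> 'e'  (+1)
Edit distance = 5
Max length = max(7, 8) = 8
Similarity = 1 - 5/8
= 0.3750


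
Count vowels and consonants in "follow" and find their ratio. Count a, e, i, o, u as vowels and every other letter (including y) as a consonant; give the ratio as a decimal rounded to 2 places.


Word: "follow"
Vowels (a,e,i,o,u): 2
Consonants: 4
Ratio = 2/4
= 0.50


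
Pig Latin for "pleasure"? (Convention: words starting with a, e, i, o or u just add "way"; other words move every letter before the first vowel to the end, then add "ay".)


Word: "pleasure"
Starts with consonant(s) → move to end, add 'ay'
Consonant cluster: "pl"
Pig Latin = "easureplay"


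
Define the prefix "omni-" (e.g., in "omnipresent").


Prefix: omni-
Example: omnipresent = omni- + present
Meaning = all


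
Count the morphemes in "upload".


Word: "upload"
Morphemes: up- / load
Each morpheme carries meaning
= 2 morphemes


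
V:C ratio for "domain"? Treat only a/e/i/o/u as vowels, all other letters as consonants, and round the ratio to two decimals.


Word: "domain"
Vowels (a,e,i,o,u): 3
Consonants: 3
Ratio = 3/3
= 1.00


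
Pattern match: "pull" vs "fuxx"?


Pattern of "pull": [0, 1, 2, 2]
Pattern of "fuxx": [0, 1, 2, 2]
Patterns match
Same pattern = Yes


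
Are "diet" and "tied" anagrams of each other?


Word 1: "diet" → sorted: deit
Word 2: "tied" → sorted: deit
Same letters? deit == deit
Anagram = Yes


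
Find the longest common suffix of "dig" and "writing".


Word 1: "dig"
Word 2: "writing"
Comparing from end:
  Pos -1: 'g' == 'g'
  Pos -2: 'i' != 'n' (stop)
LCS = "g" (length 1)


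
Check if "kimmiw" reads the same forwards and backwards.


Word: "kimmiw"
Reversed: "wimmik"
Forward == Backward? kimmiw != wimmik
Palindrome = No


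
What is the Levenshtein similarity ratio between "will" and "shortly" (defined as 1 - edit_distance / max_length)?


Word 1: "will" (length 4)
Word 2: "shortly" (length 7)
One optimal edit sequence:
  1. insert 's'  (+1)
  2. insert 'h'  (+1)
  3. insert 'o'  (+1)
  4. substitute 'w' -> 'r'  (+1)
  5. substitute 'i' -> 't'  (+1)
  6. keep 'l'
  7. substitute 'l' -> 'y'  (+1)
Edit distance = 6
Max length = max(4, 7) = 7
Similarity = 1 - 6/7
= 0.1429


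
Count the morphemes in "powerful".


Word: "powerful"
Morphemes: power | -ful
Each morpheme carries meaning
= 2 morphemes


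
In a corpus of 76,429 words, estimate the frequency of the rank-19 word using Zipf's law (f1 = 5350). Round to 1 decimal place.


Zipf's law: f(r) = f(1) / r
f(1) = 5350
f(19) = 5350 / 19
= 281.6 occurrences


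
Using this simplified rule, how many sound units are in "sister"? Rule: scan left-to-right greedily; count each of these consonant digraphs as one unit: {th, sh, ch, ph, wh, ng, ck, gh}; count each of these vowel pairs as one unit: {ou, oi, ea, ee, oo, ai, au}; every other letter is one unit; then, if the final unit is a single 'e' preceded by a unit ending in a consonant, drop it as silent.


Word: "sister" (6 letters)
Left-to-right scan:
  (1) 's' (letter)
  (2) 'i' (letter)
  (3) 's' (letter)
  (4) 't' (letter)
  (5) 'e' (letter)
  (6) 'r' (letter)
Units from scan: 6
Sound units = 6 units


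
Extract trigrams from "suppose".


Word: "suppose" (length 7)
Number of trigrams = 7 - 3 + 1 = 5
  Position 0: "sup"
  Position 1: "upp"
  Position 2: "ppo"
  Position 3: "pos"
  Position 4: "ose"
Trigrams = "sup", "upp", "ppo", "pos", "ose"


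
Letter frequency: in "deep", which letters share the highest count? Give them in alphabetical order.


Word: "deep"
Letter counts:
  'd': 1
  'e': 2
  'p': 1
Maximum count = 2
Most frequent = 'e' (2 times each)


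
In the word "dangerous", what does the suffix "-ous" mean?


Suffix: -ous
Example: dangerous (danger + -ous)
Meaning = having quality of


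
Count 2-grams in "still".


Word: "still" (length 5)
Number of 2-grams = length - 2 + 1 = 5 - 2 + 1
= 4


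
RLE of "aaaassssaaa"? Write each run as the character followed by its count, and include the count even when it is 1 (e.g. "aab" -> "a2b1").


String: "aaaassssaaa"
Scanning for consecutive runs:
  'a' x 4
  's' x 4
  'a' x 3
RLE = "a4s4a3"


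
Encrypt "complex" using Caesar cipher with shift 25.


Word: "complex"
Shift: 25
Each letter → (letter + shift) mod 26:
  'c' (2) + 25 = 1 → 'b'
  'o' (14) + 25 = 13 → 'n'
  'm' (12) + 25 = 11 → 'l'
  'p' (15) + 25 = 14 → 'o'
  'l' (11) + 25 = 10 → 'k'
  'e' (4) + 25 = 3 → 'd'
  'x' (23) + 25 = 22 → 'w'
Result = "bnlokdw"


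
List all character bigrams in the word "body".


Word: "body" (length 4)
Number of bigrams = 4 - 2 + 1 = 3
  Position 0: "bo"
  Position 1: "od"
  Position 2: "dy"
Bigrams = "bo", "od", "dy"


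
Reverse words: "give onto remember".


Original: "give onto remember"
Words (1..n): give | onto | remember
Reversed (n..1): remember | onto | give
Result = "remember onto give"


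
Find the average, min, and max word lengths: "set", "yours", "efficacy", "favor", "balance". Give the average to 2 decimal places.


Lengths: "set"=3, "yours"=5, "efficacy"=8, "favor"=5, "balance"=7
Sum = 28, Count = 5
Average = 28/5 = 5.60
= avg=5.60, min=3, max=8


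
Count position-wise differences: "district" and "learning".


Comparing character by character (same length = 8):
  Pos 0: 'd' vs 'l' !=
  Pos 1: 'i' vs 'e' !=
  Pos 2: 's' vs 'a' !=
  Pos 3: 't' vs 'r' !=
  Pos 4: 'r' vs 'n' !=
  Pos 5: 'i' vs 'i' =
  Pos 6: 'c' vs 'n' !=
  Pos 7: 't' vs 'g' !=
Hamming distance = 7


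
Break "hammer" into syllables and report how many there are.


Word: "hammer"
Syllable breakdown: ham / mer
Counting: 2 parts
= 2 syllables


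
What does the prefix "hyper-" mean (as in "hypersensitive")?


Prefix: hyper-
Example: hypersensitive = hyper- + sensitive
Meaning = over / excessive


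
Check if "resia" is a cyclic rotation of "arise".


Word: "arise", Candidate: "resia"
Method: check if candidate is substring of word+word
"arisearise" contains "resia"? No
Is rotation = No


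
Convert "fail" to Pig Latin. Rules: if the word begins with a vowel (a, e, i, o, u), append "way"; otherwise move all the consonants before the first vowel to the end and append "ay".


Word: "fail"
Starts with consonant(s) → move to end, add 'ay'
Consonant cluster: "f"
Pig Latin = "ailfay"


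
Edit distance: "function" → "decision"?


Word 1: "function" (length 8)
Word 2: "decision" (length 8)
One optimal edit sequence (insert/delete/substitute each cost 1):
  1. substitute 'f' -> 'd'  (+1)
  2. substitute 'u' -> 'e'  (+1)
  3. substitute 'n' -> 'c'  (+1)
  4. substitute 'c' -> 'i'  (+1)
  5. substitute 't' -> 's'  (+1)
  6. keep 'i'
  7. keep 'o'
  8. keep 'n'
Total edit operations: 5
Edit distance = 5


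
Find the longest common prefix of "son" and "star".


Word 1: "son"
Word 2: "star"
Comparing from start:
  Pos 0: 's' == 's'
  Pos 1: 'o' != 't' (stop)
LCP = "s" (length 1)


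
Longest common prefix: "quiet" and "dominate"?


Word 1: "quiet"
Word 2: "dominate"
Comparing from start:
  Pos 0: 'q' != 'd' (stop)
LCP = "" (length 0)


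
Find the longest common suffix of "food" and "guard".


Word 1: "food"
Word 2: "guard"
Comparing from end:
  Pos -1: 'd' == 'd'
  Pos -2: 'o' != 'r' (stop)
LCS = "d" (length 1)


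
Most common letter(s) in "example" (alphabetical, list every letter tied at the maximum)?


Word: "example"
Letter counts:
  'a': 1
  'e': 2
  'l': 1
  'm': 1
  'p': 1
  'x': 1
Maximum count = 2
Most frequent = 'e' (2 times each)


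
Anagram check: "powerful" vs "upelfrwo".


Word 1: "powerful" → sorted: eflopruw
Word 2: "upelfrwo" → sorted: eflopruw
Same letters? eflopruw == eflopruw
Anagram = Yes


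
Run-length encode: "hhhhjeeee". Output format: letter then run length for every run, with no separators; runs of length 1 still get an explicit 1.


String: "hhhhjeeee"
Scanning for consecutive runs:
  'h' x 4
  'j' x 1
  'e' x 4
RLE = "h4j1e4"


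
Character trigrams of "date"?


Word: "date" (length 4)
Number of trigrams = 4 - 3 + 1 = 2
  Position 0: "dat"
  Position 1: "ate"
Trigrams = "dat", "ate"


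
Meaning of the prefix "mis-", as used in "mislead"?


Prefix: mis-
Example: mislead = mis- + lead
Meaning = wrongly


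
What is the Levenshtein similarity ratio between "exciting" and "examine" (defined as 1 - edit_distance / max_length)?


Word 1: "exciting" (length 8)
Word 2: "examine" (length 7)
One optimal edit sequence:
  1. keep 'e'
  2. keep 'x'
  3. delete 'c'  (+1)
  4. substitute 'i' -> 'a'  (+1)
  5. substitute 't' -> 'm'  (+1)
  6. keep 'i'
  7. keep 'n'
  8. substitute 'g' -> 'e'  (+1)
Edit distance = 4
Max length = max(8, 7) = 8
Similarity = 1 - 4/8
= 0.5000


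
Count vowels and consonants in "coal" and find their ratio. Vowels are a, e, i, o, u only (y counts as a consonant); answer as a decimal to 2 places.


Word: "coal"
Vowels (a,e,i,o,u): 2
Consonants: 2
Ratio = 2/2
= 1.00


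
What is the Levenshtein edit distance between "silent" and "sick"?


Word 1: "silent" (length 6)
Word 2: "sick" (length 4)
One optimal edit sequence (insert/delete/substitute each cost 1):
  1. keep 's'
  2. keep 'i'
  3. delete 'l'  (+1)
  4. delete 'e'  (+1)
  5. substitute 'n' -> 'c'  (+1)
  6. substitute 't' -> 'k'  (+1)
Total edit operations: 4
Edit distance = 4


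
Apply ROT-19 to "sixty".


Word: "sixty"
Shift: 19
Each letter → (letter + shift) mod 26:
  's' (18) + 19 = 11 → 'l'
  'i' (8) + 19 = 1 → 'b'
  'x' (23) + 19 = 16 → 'q'
  't' (19) + 19 = 12 → 'm'
  'y' (24) + 19 = 17 → 'r'
Result = "lbqmr"


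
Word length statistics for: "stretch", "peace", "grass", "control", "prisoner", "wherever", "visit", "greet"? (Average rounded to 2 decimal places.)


Lengths: "stretch"=7, "peace"=5, "grass"=5, "control"=7, "prisoner"=8, "wherever"=8, "visit"=5, "greet"=5
Sum = 50, Count = 8
Average = 50/8 = 6.25
= avg=6.25, min=5, max=8


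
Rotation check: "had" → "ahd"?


Word: "had", Candidate: "ahd"
Method: check if candidate is substring of word+word
"hadhad" contains "ahd"? No
Is rotation = No


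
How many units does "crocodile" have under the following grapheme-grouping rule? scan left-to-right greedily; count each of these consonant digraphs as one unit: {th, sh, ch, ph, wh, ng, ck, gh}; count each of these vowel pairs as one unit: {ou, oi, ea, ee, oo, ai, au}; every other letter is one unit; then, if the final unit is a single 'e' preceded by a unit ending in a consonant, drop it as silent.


Word: "crocodile" (9 letters)
Left-to-right scan:
  (1) 'c' (letter)
  (2) 'r' (letter)
  (3) 'o' (letter)
  (4) 'c' (letter)
  (5) 'o' (letter)
  (6) 'd' (letter)
  (7) 'i' (letter)
  (8) 'l' (letter)
  (9) 'e' (letter)
Units from scan: 9
Final unit is 'e' after a consonant -> drop as silent (-1)
Sound units = 8 units


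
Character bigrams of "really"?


Word: "really" (length 6)
Number of bigrams = 6 - 2 + 1 = 5
  Position 0: "re"
  Position 1: "ea"
  Position 2: "al"
  Position 3: "ll"
  Position 4: "ly"
Bigrams = "re", "ea", "al", "ll", "ly"


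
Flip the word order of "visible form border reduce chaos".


Original: "visible form border reduce chaos"
Words (1..n): visible | form | border | reduce | chaos
Reversed (n..1): chaos | reduce | border | form | visible
Result = "chaos reduce border form visible"


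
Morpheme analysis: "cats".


Word: "cats"
Morphemes: cat | -s
Each morpheme carries meaning
= 2 morphemes


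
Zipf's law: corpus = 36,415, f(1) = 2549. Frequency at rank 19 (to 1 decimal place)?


Zipf's law: f(r) = f(1) / r
f(1) = 2549
f(19) = 2549 / 19
= 134.2 occurrences


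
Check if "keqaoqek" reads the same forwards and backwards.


Word: "keqaoqek"
Reversed: "keqoaqek"
Forward == Backward? keqaoqek != keqoaqek
Palindrome = No


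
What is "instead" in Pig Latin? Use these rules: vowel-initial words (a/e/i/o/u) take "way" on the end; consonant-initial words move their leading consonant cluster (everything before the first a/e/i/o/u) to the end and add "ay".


Word: "instead"
Starts with vowel → add 'way'
Pig Latin = "insteadway"


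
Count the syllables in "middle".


Word: "middle"
Syllable breakdown: mid / dle
Counting: 2 parts
= 2 syllables


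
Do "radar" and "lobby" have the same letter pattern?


Pattern of "radar": [0, 1, 2, 1, 0]
Pattern of "lobby": [0, 1, 2, 2, 3]
Patterns do not match
Same pattern = No


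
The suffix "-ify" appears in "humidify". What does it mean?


Suffix: -ify
Example: humidify = humid + -ify
Meaning = to make


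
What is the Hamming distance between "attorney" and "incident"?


Comparing character by character (same length = 8):
  Pos 0: 'a' vs 'i' !=
  Pos 1: 't' vs 'n' !=
  Pos 2: 't' vs 'c' !=
  Pos 3: 'o' vs 'i' !=
  Pos 4: 'r' vs 'd' !=
  Pos 5: 'n' vs 'e' !=
  Pos 6: 'e' vs 'n' !=
  Pos 7: 'y' vs 't' !=
Hamming distance = 8


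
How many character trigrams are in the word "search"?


Word: "search" (length 6)
Number of 3-grams = length - 3 + 1 = 6 - 3 + 1
= 4


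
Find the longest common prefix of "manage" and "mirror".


Word 1: "manage"
Word 2: "mirror"
Comparing from start:
  Pos 0: 'm' == 'm'
  Pos 1: 'a' != 'i' (stop)
LCP = "m" (length 1)


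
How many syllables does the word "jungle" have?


Word: "jungle"
Syllable breakdown: jun-gle
Counting: 2 parts
= 2 syllables


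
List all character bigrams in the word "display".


Word: "display" (length 7)
Number of bigrams = 7 - 2 + 1 = 6
  Position 0: "di"
  Position 1: "is"
  Position 2: "sp"
  Position 3: "pl"
  Position 4: "la"
  Position 5: "ay"
Bigrams = "di", "is", "sp", "pl", "la", "ay"


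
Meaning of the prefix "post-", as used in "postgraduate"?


Prefix: post-
Example: postgraduate = post- + graduate
Meaning = after


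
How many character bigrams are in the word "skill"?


Word: "skill" (length 5)
Number of 2-grams = length - 2 + 1 = 5 - 2 + 1
= 4


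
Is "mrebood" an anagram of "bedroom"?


Word 1: "bedroom" → sorted: bdemoor
Word 2: "mrebood" → sorted: bdemoor
Same letters? bdemoor == bdemoor
Anagram = Yes


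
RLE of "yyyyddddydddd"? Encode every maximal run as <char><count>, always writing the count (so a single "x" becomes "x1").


String: "yyyyddddydddd"
Scanning for consecutive runs:
  'y' x 4
  'd' x 4
  'y' x 1
  'd' x 4
RLE = "y4d4y1d4"


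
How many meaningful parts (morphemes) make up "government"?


Word: "government"
Morphemes: govern + -ment
Each morpheme carries meaning
= 2 morphemes


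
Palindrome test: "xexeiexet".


Word: "xexeiexet"
Reversed: "texeiexex"
Forward == Backward? xexeiexet != texeiexex
Palindrome = No


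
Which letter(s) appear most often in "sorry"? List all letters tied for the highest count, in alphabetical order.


Word: "sorry"
Letter counts:
  'o': 1
  'r': 2
  's': 1
  'y': 1
Maximum count = 2
Most frequent = 'r' (2 times each)


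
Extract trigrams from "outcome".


Word: "outcome" (length 7)
Number of trigrams = 7 - 3 + 1 = 5
  Position 0: "out"
  Position 1: "utc"
  Position 2: "tco"
  Position 3: "com"
  Position 4: "ome"
Trigrams = "out", "utc", "tco", "com", "ome"


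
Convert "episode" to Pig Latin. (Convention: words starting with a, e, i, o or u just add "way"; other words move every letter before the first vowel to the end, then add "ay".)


Word: "episode"
Starts with vowel → add 'way'
Pig Latin = "episodeway"


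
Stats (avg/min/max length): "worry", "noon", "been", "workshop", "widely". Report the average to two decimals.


Lengths: "worry"=5, "noon"=4, "been"=4, "workshop"=8, "widely"=6
Sum = 27, Count = 5
Average = 27/5 = 5.40
= avg=5.40, min=4, max=8


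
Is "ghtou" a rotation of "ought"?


Word: "ought", Candidate: "ghtou"
Method: check if candidate is substring of word+word
"oughtought" contains "ghtou"? Yes
Is rotation = Yes


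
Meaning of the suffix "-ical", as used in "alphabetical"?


Suffix: -ical
Example: alphabetical = alphabet + -ical
Meaning = relating to


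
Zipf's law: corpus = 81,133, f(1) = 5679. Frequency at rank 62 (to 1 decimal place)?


Zipf's law: f(r) = f(1) / r
f(1) = 5679
f(62) = 5679 / 62
= 91.6 occurrences


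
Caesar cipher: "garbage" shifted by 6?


Word: "garbage"
Shift: 6
Each letter → (letter + shift) mod 26:
  'g' (6) + 6 = 12 → 'm'
  'a' (0) + 6 = 6 → 'g'
  'r' (17) + 6 = 23 → 'x'
  'b' (1) + 6 = 7 → 'h'
  'a' (0) + 6 = 6 → 'g'
  'g' (6) + 6 = 12 → 'm'
  'e' (4) + 6 = 10 → 'k'
Result = "mgxhgmk"


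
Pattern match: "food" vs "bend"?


Pattern of "food": [0, 1, 1, 2]
Pattern of "bend": [0, 1, 2, 3]
Patterns do not match
Same pattern = No


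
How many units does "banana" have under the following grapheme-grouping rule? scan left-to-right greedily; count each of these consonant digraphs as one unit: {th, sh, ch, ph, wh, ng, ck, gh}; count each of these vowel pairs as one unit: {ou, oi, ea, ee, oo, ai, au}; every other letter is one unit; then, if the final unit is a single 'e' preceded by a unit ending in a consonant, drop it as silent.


Word: "banana" (6 letters)
Left-to-right scan:
  [1] 'b' (letter)
  [2] 'a' (letter)
  [3] 'n' (letter)
  [4] 'a' (letter)
  [5] 'n' (letter)
  [6] 'a' (letter)
Units from scan: 6
Sound units = 6 units


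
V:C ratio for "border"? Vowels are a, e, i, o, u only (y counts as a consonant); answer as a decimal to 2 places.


Word: "border"
Vowels (a,e,i,o,u): 2
Consonants: 4
Ratio = 2/4
= 0.50


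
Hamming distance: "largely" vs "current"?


Comparing character by character (same length = 7):
  Pos 0: 'l' vs 'c' !=
  Pos 1: 'a' vs 'u' !=
  Pos 2: 'r' vs 'r' =
  Pos 3: 'g' vs 'r' !=
  Pos 4: 'e' vs 'e' =
  Pos 5: 'l' vs 'n' !=
  Pos 6: 'y' vs 't' !=
Hamming distance = 5


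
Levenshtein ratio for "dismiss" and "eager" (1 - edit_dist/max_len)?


Word 1: "dismiss" (length 7)
Word 2: "eager" (length 5)
One optimal edit sequence:
  1. delete 'd'  (+1)
  2. delete 'i'  (+1)
  3. substitute 's' -> 'e'  (+1)
  4. substitute 'm' -> 'a'  (+1)
  5. substitute 'i' -> 'g'  (+1)
  6. substitute 's' -> 'e'  (+1)
  7. substitute 's' -> 'r'  (+1)
Edit distance = 7
Max length = max(7, 5) = 7
Similarity = 1 - 7/7
= 0.0000


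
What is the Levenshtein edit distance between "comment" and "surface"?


Word 1: "comment" (length 7)
Word 2: "surface" (length 7)
One optimal edit sequence (insert/delete/substitute each cost 1):
  1. substitute 'c' -> 's'  (+1)
  2. substitute 'o' -> 'u'  (+1)
  3. substitute 'm' -> 'r'  (+1)
  4. substitute 'm' -> 'f'  (+1)
  5. substitute 'e' -> 'a'  (+1)
  6. substitute 'n' -> 'c'  (+1)
  7. substitute 't' -> 'e'  (+1)
Total edit operations: 7
Edit distance = 7


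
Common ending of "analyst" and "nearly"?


Word 1: "analyst"
Word 2: "nearly"
Comparing from end:
  Pos -1: 't' != 'y' (stop)
LCS = "" (length 0)


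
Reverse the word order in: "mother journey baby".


Original: "mother journey baby"
Words (1..n): mother | journey | baby
Reversed (n..1): baby | journey | mother
Result = "baby journey mother"


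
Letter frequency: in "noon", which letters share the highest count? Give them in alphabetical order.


Word: "noon"
Letter counts:
  'n': 2
  'o': 2
Maximum count = 2
Most frequent = 'n', 'o' (2 times each)


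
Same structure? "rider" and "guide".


Pattern of "rider": [0, 1, 2, 3, 0]
Pattern of "guide": [0, 1, 2, 3, 4]
Patterns do not match
Same pattern = No


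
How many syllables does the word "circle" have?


Word: "circle"
Syllable breakdown: cir · cle
Counting: 2 parts
= 2 syllables


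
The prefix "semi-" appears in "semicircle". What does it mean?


Prefix: semi-
As in: semicircle -> semi- + circle
Meaning = half


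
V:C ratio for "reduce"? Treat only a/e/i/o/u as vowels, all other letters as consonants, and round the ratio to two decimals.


Word: "reduce"
Vowels (a,e,i,o,u): 3
Consonants: 3
Ratio = 3/3
= 1.00


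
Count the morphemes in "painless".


Word: "painless"
Morphemes: pain / -less
Each morpheme carries meaning
= 2 morphemes


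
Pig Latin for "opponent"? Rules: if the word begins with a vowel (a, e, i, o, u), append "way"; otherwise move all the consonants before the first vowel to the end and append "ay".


Word: "opponent"
Starts with vowel → add 'way'
Pig Latin = "opponentway"


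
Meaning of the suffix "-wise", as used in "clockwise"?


Suffix: -wise
Example: clockwise = clock + -wise
Meaning = in the manner of


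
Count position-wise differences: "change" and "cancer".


Comparing character by character (same length = 6):
  Pos 0: 'c' vs 'c' =
  Pos 1: 'h' vs 'a' !=
  Pos 2: 'a' vs 'n' !=
  Pos 3: 'n' vs 'c' !=
  Pos 4: 'g' vs 'e' !=
  Pos 5: 'e' vs 'r' !=
Hamming distance = 5


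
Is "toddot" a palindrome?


Word: "toddot"
Reversed: "toddot"
Forward == Backward? toddot == toddot
Palindrome = Yes


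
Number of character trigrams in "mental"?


Word: "mental" (length 6)
Number of 3-grams = length - 3 + 1 = 6 - 3 + 1
= 4


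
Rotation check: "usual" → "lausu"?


Word: "usual", Candidate: "lausu"
Method: check if candidate is substring of word+word
"usualusual" contains "lausu"? No
Is rotation = No


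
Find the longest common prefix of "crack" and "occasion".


Word 1: "crack"
Word 2: "occasion"
Comparing from start:
  Pos 0: 'c' != 'o' (stop)
LCP = "" (length 0)


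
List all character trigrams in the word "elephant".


Word: "elephant" (length 8)
Number of trigrams = 8 - 3 + 1 = 6
  Position 0: "ele"
  Position 1: "lep"
  Position 2: "eph"
  Position 3: "pha"
  Position 4: "han"
  Position 5: "ant"
Trigrams = "ele", "lep", "eph", "pha", "han", "ant"


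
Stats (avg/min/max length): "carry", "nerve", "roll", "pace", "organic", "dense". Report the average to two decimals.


Lengths: "carry"=5, "nerve"=5, "roll"=4, "pace"=4, "organic"=7, "dense"=5
Sum = 30, Count = 6
Average = 30/6 = 5.00
= avg=5.00, min=4, max=7


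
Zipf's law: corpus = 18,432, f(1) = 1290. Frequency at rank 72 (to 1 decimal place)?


Zipf's law: f(r) = f(1) / r
f(1) = 1290
f(72) = 1290 / 72
= 17.9 occurrences


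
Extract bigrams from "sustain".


Word: "sustain" (length 7)
Number of bigrams = 7 - 2 + 1 = 6
  Position 0: "su"
  Position 1: "us"
  Position 2: "st"
  Position 3: "ta"
  Position 4: "ai"
  Position 5: "in"
Bigrams = "su", "us", "st", "ta", "ai", "in"


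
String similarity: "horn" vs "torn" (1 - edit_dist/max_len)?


Word 1: "horn" (length 4)
Word 2: "torn" (length 4)
One optimal edit sequence:
  1. substitute 'h' -> 't'  (+1)
  2. keep 'o'
  3. keep 'r'
  4. keep 'n'
Edit distance = 1
Max length = max(4, 4) = 4
Similarity = 1 - 1/4
= 0.7500


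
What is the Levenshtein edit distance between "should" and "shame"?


Word 1: "should" (length 6)
Word 2: "shame" (length 5)
One optimal edit sequence (insert/delete/substitute each cost 1):
  1. keep 's'
  2. keep 'h'
  3. delete 'o'  (+1)
  4. substitute 'u' -> 'a'  (+1)
  5. substitute 'l' -> 'm'  (+1)
  6. substitute 'd' -> 'e'  (+1)
Total edit operations: 4
Edit distance = 4


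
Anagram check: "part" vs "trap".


Word 1: "part" → sorted: aprt
Word 2: "trap" → sorted: aprt
Same letters? aprt == aprt
Anagram = Yes


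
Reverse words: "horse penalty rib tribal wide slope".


Original: "horse penalty rib tribal wide slope"
Words (1..n): horse | penalty | rib | tribal | wide | slope
Reversed (n..1): slope | wide | tribal | rib | penalty | horse
Result = "slope wide tribal rib penalty horse"


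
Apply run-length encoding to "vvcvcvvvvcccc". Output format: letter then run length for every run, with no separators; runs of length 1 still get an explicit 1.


String: "vvcvcvvvvcccc"
Scanning for consecutive runs:
  'v' x 2
  'c' x 1
  'v' x 1
  'c' x 1
  'v' x 4
  'c' x 4
RLE = "v2c1v1c1v4c4"


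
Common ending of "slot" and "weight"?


Word 1: "slot"
Word 2: "weight"
Comparing from end:
  Pos -1: 't' == 't'
  Pos -2: 'o' != 'h' (stop)
LCS = "t" (length 1)


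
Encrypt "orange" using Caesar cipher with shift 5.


Word: "orange"
Shift: 5
Each letter → (letter + shift) mod 26:
  'o' (14) + 5 = 19 → 't'
  'r' (17) + 5 = 22 → 'w'
  'a' (0) + 5 = 5 → 'f'
  'n' (13) + 5 = 18 → 's'
  'g' (6) + 5 = 11 → 'l'
  'e' (4) + 5 = 9 → 'j'
Result = "twfslj"


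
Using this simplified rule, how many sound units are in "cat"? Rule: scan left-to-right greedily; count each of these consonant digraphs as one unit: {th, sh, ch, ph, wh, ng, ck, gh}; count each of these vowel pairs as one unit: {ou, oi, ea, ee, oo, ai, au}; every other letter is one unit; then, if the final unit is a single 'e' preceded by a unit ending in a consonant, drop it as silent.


Word: "cat" (3 letters)
Left-to-right scan:
  (1) 'c' (letter)
  (2) 'a' (letter)
  (3) 't' (letter)
Units from scan: 3
Sound units = 3 units


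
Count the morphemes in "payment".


Word: "payment"
Morphemes: pay / -ment
Each morpheme carries meaning
= 2 morphemes


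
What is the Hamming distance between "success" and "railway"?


Comparing character by character (same length = 7):
  Pos 0: 's' vs 'r' !=
  Pos 1: 'u' vs 'a' !=
  Pos 2: 'c' vs 'i' !=
  Pos 3: 'c' vs 'l' !=
  Pos 4: 'e' vs 'w' !=
  Pos 5: 's' vs 'a' !=
  Pos 6: 's' vs 'y' !=
Hamming distance = 7


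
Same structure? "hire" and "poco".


Pattern of "hire": [0, 1, 2, 3]
Pattern of "poco": [0, 1, 2, 1]
Patterns do not match
Same pattern = No


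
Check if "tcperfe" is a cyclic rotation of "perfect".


Word: "perfect", Candidate: "tcperfe"
Method: check if candidate is substring of word+word
"perfectperfect" contains "tcperfe"? No
Is rotation = No


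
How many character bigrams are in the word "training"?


Word: "training" (length 8)
Number of 2-grams = length - 2 + 1 = 8 - 2 + 1
= 7


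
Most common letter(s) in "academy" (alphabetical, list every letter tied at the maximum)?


Word: "academy"
Letter counts:
  'a': 2
  'c': 1
  'd': 1
  'e': 1
  'm': 1
  'y': 1
Maximum count = 2
Most frequent = 'a' (2 times each)


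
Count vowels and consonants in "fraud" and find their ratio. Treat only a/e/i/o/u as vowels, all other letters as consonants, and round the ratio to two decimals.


Word: "fraud"
Vowels (a,e,i,o,u): 2
Consonants: 3
Ratio = 2/3
= 0.67


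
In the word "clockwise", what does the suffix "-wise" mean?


Suffix: -wise
Example: clockwise = clock + -wise
Meaning = in the manner of


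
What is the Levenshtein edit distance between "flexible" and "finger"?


Word 1: "flexible" (length 8)
Word 2: "finger" (length 6)
One optimal edit sequence (insert/delete/substitute each cost 1):
  1. keep 'f'
  2. delete 'l'  (+1)
  3. delete 'e'  (+1)
  4. delete 'x'  (+1)
  5. keep 'i'
  6. substitute 'b' -> 'n'  (+1)
  7. substitute 'l' -> 'g'  (+1)
  8. keep 'e'
  9. insert 'r'  (+1)
Total edit operations: 6
Edit distance = 6
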